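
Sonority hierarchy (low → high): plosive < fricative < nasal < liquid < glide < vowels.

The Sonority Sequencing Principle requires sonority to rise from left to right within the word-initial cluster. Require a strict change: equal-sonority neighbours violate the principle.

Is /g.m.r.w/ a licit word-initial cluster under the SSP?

yes

/g/ — plosive, sonority 1.
/m/ — nasal, sonority 3.
/r/ — liquid, sonority 4.
/w/ — glide, sonority 5.
The profile 1-3-4-5 strictly rises, so the word-initial cluster satisfies the SSP.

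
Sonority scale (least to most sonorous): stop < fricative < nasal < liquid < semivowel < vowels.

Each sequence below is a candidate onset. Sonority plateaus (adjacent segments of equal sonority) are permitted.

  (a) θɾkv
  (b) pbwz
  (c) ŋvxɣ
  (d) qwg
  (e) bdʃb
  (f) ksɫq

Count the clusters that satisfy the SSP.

(a) sonority 2-4-1-2: ill-formed.
(b) sonority 1-1-5-2: ill-formed.
(c) sonority 3-2-2-2: ill-formed.
(d) sonority 1-5-1: ill-formed.
(e) sonority 1-1-2-1: ill-formed.
(f) sonority 1-2-4-1: ill-formed.

0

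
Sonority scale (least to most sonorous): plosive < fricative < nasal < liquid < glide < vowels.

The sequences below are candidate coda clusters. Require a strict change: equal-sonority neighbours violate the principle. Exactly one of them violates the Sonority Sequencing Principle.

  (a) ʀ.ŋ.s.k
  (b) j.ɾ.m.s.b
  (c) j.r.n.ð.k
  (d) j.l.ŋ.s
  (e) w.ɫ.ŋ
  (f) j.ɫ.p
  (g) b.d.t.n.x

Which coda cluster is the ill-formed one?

g

(a) ʀ.ŋ.s.k: profile 4-3-2-1 — obeys.
(b) j.ɾ.m.s.b: profile 5-4-3-2-1 — obeys.
(c) j.r.n.ð.k: profile 5-4-3-2-1 — obeys.
(d) j.l.ŋ.s: profile 5-4-3-2 — obeys.
(e) w.ɫ.ŋ: profile 5-4-3 — obeys.
(f) j.ɫ.p: profile 5-4-1 — obeys.
(g) b.d.t.n.x: profile 1-1-1-3-2 — violates.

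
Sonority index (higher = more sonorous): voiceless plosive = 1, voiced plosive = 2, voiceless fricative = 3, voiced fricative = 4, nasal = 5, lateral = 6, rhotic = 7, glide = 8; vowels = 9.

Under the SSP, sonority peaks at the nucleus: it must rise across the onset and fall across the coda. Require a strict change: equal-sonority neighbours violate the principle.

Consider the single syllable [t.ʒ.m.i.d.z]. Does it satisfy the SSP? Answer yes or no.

Onset: /t/ is a voiceless plosive (sonority 1), /ʒ/ is a voiced fricative (sonority 4), /m/ is a nasal (sonority 5); then the nucleus /i/ (sonority 9).
Onset profile 1-4-5-9 — rises to the nucleus.
Coda: /d/ is a voiced plosive (sonority 2), /z/ is a voiced fricative (sonority 4).
Coda profile 9-2-4 — does not strictly fall throughout.

no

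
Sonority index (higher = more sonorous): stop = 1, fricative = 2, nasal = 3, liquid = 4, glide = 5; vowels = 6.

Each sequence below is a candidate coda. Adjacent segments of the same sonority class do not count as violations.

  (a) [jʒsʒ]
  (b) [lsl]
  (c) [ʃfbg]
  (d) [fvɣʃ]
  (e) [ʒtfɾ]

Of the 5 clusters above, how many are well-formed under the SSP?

3

(a) sonority 5-2-2-2: well-formed.
(b) sonority 4-2-4: ill-formed.
(c) sonority 2-2-1-1: well-formed.
(d) sonority 2-2-2-2: well-formed.
(e) sonority 2-1-2-4: ill-formed.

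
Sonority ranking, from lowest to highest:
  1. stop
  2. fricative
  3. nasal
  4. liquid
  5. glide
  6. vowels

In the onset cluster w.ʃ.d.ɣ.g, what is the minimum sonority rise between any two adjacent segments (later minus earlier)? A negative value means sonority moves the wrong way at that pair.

/w/: glide = 5.
/ʃ/: fricative = 2.
/d/: stop = 1.
/ɣ/: fricative = 2.
/g/: stop = 1.
/w/→/ʃ/: change -3.
/ʃ/→/d/: change -1.
/d/→/ɣ/: change +1.
/ɣ/→/g/: change -1.
Minimum = -3.

-3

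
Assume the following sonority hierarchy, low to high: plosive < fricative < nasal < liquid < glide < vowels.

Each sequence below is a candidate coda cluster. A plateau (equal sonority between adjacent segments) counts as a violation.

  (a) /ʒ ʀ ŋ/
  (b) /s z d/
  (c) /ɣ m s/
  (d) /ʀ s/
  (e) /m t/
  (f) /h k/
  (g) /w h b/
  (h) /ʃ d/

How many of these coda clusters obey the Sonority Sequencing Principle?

5

(a) /ʒ ʀ ŋ/: profile 2-4-3 — violates.
(b) /s z d/: profile 2-2-1 — violates.
(c) /ɣ m s/: profile 2-3-2 — violates.
(d) /ʀ s/: profile 4-2 — obeys.
(e) /m t/: profile 3-1 — obeys.
(f) /h k/: profile 2-1 — obeys.
(g) /w h b/: profile 5-2-1 — obeys.
(h) /ʃ d/: profile 2-1 — obeys.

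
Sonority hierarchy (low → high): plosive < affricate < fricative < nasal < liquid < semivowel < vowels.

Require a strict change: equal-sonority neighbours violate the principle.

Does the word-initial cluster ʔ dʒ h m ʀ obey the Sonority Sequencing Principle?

/ʔ/: plosive = 1.
/dʒ/: affricate = 2.
/h/: fricative = 3.
/m/: nasal = 4.
/ʀ/: liquid = 5.
The profile 1-2-3-4-5 strictly rises, so the word-initial cluster satisfies the SSP.

yes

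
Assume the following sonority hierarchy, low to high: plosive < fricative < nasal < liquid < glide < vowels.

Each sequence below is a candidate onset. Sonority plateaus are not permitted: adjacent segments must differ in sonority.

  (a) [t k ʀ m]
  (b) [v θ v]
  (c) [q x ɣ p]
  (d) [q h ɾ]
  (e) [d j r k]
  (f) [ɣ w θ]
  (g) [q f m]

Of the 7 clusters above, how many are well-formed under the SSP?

(a) [t k ʀ m]: profile 1-1-4-3 — violates.
(b) [v θ v]: profile 2-2-2 — violates.
(c) [q x ɣ p]: profile 1-2-2-1 — violates.
(d) [q h ɾ]: profile 1-2-4 — obeys.
(e) [d j r k]: profile 1-5-4-1 — violates.
(f) [ɣ w θ]: profile 2-5-2 — violates.
(g) [q f m]: profile 1-2-3 — obeys.

2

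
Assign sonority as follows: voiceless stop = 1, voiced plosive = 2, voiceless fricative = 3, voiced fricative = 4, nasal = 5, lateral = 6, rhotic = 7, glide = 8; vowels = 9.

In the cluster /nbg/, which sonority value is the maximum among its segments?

5

/n/ is a nasal (sonority 5).
/b/ is a voiced plosive (sonority 2).
/g/ is a voiced plosive (sonority 2).
The maximum is 5.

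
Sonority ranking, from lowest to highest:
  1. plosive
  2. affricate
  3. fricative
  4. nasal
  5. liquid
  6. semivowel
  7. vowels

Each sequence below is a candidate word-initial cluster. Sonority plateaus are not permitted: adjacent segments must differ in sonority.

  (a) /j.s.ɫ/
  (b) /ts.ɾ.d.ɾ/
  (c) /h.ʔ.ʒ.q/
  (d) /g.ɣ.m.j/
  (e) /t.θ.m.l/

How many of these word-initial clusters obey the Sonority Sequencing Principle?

2

(a) /j.s.ɫ/: profile 6-3-5 — violates.
(b) /ts.ɾ.d.ɾ/: profile 2-5-1-5 — violates.
(c) /h.ʔ.ʒ.q/: profile 3-1-3-1 — violates.
(d) /g.ɣ.m.j/: profile 1-3-4-6 — obeys.
(e) /t.θ.m.l/: profile 1-3-4-5 — obeys.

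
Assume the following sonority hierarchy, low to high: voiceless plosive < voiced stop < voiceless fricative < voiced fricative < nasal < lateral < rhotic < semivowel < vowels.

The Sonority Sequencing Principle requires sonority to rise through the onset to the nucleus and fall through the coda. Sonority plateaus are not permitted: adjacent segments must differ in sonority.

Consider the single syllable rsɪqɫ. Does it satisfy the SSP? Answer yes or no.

Onset: /r/ is a rhotic (sonority 7), /s/ is a voiceless fricative (sonority 3); then the nucleus /ɪ/ (sonority 9).
Onset profile 7-3-9 — does not strictly rise throughout.
Coda: /q/ is a voiceless plosive (sonority 1), /ɫ/ is a lateral (sonority 6).
Coda profile 9-1-6 — does not strictly fall throughout.

no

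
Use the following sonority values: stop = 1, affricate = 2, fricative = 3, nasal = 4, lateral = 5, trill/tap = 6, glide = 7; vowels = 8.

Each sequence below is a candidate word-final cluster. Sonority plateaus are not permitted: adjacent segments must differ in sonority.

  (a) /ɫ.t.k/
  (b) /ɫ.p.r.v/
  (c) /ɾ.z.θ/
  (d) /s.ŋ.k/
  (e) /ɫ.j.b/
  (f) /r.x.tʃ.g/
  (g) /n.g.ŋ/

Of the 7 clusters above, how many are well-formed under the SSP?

(a) /ɫ.t.k/: profile 5-1-1 — violates.
(b) /ɫ.p.r.v/: profile 5-1-6-3 — violates.
(c) /ɾ.z.θ/: profile 6-3-3 — violates.
(d) /s.ŋ.k/: profile 3-4-1 — violates.
(e) /ɫ.j.b/: profile 5-7-1 — violates.
(f) /r.x.tʃ.g/: profile 6-3-2-1 — obeys.
(g) /n.g.ŋ/: profile 4-1-4 — violates.

1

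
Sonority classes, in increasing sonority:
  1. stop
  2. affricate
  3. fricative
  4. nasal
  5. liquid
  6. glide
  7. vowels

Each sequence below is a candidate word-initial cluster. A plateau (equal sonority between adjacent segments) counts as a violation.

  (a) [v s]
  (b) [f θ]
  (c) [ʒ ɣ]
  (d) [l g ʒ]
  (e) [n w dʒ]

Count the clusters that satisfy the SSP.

(a) [v s]: profile 3-3 — violates.
(b) [f θ]: profile 3-3 — violates.
(c) [ʒ ɣ]: profile 3-3 — violates.
(d) [l g ʒ]: profile 5-1-3 — violates.
(e) [n w dʒ]: profile 4-6-2 — violates.

0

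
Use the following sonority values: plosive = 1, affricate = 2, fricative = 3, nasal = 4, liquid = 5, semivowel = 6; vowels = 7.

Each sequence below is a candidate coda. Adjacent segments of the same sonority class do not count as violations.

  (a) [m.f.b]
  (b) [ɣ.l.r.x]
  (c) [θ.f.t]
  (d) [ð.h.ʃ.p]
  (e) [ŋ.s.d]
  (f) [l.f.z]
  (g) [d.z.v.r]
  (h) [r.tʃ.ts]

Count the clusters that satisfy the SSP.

6

(a) 4-3-1 → obeys
(b) 3-5-5-3 → violates
(c) 3-3-1 → obeys
(d) 3-3-3-1 → obeys
(e) 4-3-1 → obeys
(f) 5-3-3 → obeys
(g) 1-3-3-5 → violates
(h) 5-2-2 → obeys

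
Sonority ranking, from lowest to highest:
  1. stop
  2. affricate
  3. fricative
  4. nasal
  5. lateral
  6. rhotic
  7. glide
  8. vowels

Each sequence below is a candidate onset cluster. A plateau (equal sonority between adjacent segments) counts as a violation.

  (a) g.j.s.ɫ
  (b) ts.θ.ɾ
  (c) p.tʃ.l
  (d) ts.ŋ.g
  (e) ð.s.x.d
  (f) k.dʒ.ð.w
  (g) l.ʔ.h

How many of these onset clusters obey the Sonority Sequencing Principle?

3

(a) g.j.s.ɫ: profile 1-7-3-5 — violates.
(b) ts.θ.ɾ: profile 2-3-6 — obeys.
(c) p.tʃ.l: profile 1-2-5 — obeys.
(d) ts.ŋ.g: profile 2-4-1 — violates.
(e) ð.s.x.d: profile 3-3-3-1 — violates.
(f) k.dʒ.ð.w: profile 1-2-3-7 — obeys.
(g) l.ʔ.h: profile 5-1-3 — violates.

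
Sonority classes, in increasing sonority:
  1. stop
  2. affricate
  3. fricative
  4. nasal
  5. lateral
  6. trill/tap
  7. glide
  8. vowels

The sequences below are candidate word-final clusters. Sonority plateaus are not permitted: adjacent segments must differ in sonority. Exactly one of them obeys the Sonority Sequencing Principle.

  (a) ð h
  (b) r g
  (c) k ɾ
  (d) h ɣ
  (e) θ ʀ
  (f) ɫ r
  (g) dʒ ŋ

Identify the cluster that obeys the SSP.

b

(a) 3-3 → violates
(b) 6-1 → obeys
(c) 1-6 → violates
(d) 3-3 → violates
(e) 3-6 → violates
(f) 5-6 → violates
(g) 2-4 → violates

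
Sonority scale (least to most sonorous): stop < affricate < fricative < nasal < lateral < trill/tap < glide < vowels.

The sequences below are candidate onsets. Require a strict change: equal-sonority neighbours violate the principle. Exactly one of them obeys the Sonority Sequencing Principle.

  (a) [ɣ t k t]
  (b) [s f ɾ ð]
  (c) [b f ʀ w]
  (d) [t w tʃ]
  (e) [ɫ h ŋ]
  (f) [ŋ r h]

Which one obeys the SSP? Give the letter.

(a) 3-1-1-1 → violates
(b) 3-3-6-3 → violates
(c) 1-3-6-7 → obeys
(d) 1-7-2 → violates
(e) 5-3-4 → violates
(f) 4-6-3 → violates

c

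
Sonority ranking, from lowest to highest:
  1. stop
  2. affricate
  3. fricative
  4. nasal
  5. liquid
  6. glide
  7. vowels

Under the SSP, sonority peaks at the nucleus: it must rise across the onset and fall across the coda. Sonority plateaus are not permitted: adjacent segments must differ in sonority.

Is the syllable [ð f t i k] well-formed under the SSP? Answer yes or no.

Onset: /ð/ is a fricative (sonority 3), /f/ is a fricative (sonority 3), /t/ is a stop (sonority 1); then the nucleus /i/ (sonority 7).
Onset profile 3-3-1-7 — does not strictly rise throughout.
Coda: /k/ is a stop (sonority 1).
Coda profile 7-1 — falls from the nucleus.

no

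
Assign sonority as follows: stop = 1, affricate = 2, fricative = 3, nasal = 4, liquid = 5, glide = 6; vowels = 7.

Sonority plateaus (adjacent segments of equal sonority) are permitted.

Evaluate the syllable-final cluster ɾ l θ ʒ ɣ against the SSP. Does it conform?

/ɾ/: liquid = 5.
/l/: liquid = 5.
/θ/: fricative = 3.
/ʒ/: fricative = 3.
/ɣ/: fricative = 3.
The profile 5-5-3-3-3 is non-increasing (plateaus allowed), so the syllable-final cluster satisfies the SSP.

yes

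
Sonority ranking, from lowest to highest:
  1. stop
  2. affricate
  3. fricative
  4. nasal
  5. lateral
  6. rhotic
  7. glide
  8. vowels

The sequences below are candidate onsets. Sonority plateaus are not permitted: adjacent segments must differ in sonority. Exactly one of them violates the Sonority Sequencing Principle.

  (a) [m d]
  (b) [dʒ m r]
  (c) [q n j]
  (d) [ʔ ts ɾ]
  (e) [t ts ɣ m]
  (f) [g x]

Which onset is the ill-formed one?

(a) 4-1 → violates
(b) 2-4-6 → obeys
(c) 1-4-7 → obeys
(d) 1-2-6 → obeys
(e) 1-2-3-4 → obeys
(f) 1-3 → obeys

a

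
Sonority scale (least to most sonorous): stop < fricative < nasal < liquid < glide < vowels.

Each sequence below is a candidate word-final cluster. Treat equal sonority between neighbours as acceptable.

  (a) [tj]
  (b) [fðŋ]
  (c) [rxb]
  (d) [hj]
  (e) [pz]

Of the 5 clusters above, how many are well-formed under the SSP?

1

(a) [tj]: profile 1-5 — violates.
(b) [fðŋ]: profile 2-2-3 — violates.
(c) [rxb]: profile 4-2-1 — obeys.
(d) [hj]: profile 2-5 — violates.
(e) [pz]: profile 1-2 — violates.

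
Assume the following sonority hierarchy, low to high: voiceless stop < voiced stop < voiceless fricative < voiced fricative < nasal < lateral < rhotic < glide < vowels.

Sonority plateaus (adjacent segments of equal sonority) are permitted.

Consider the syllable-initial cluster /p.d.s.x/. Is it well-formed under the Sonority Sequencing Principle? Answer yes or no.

yes

/p/ — voiceless stop, sonority 1.
/d/ — voiced stop, sonority 2.
/s/ — voiceless fricative, sonority 3.
/x/ — voiceless fricative, sonority 3.
The profile 1-2-3-3 is non-decreasing (plateaus allowed), so the syllable-initial cluster satisfies the SSP.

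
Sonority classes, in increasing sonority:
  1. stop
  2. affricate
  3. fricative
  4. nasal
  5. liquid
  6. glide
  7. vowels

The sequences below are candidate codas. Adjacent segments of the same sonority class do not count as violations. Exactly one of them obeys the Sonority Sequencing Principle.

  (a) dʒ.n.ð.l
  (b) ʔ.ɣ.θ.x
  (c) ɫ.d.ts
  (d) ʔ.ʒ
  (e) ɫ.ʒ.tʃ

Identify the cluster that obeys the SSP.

(a) dʒ.n.ð.l: profile 2-4-3-5 — violates.
(b) ʔ.ɣ.θ.x: profile 1-3-3-3 — violates.
(c) ɫ.d.ts: profile 5-1-2 — violates.
(d) ʔ.ʒ: profile 1-3 — violates.
(e) ɫ.ʒ.tʃ: profile 5-3-2 — obeys.

e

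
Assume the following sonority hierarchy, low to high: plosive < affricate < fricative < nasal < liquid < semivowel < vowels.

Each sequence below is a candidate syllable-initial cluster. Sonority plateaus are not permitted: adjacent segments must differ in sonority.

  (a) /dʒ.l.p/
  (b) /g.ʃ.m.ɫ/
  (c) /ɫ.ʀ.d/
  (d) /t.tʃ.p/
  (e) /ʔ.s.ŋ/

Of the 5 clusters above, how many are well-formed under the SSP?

(a) /dʒ.l.p/: profile 2-5-1 — violates.
(b) /g.ʃ.m.ɫ/: profile 1-3-4-5 — obeys.
(c) /ɫ.ʀ.d/: profile 5-5-1 — violates.
(d) /t.tʃ.p/: profile 1-2-1 — violates.
(e) /ʔ.s.ŋ/: profile 1-3-4 — obeys.

2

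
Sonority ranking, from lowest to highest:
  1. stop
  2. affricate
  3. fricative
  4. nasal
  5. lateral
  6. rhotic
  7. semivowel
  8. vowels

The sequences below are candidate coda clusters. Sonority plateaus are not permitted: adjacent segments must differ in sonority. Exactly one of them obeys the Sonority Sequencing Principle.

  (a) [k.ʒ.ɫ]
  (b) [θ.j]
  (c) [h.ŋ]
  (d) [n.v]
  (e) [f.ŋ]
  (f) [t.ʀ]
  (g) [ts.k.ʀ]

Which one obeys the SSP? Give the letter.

(a) 1-3-5 → violates
(b) 3-7 → violates
(c) 3-4 → violates
(d) 4-3 → obeys
(e) 3-4 → violates
(f) 1-6 → violates
(g) 2-1-6 → violates

d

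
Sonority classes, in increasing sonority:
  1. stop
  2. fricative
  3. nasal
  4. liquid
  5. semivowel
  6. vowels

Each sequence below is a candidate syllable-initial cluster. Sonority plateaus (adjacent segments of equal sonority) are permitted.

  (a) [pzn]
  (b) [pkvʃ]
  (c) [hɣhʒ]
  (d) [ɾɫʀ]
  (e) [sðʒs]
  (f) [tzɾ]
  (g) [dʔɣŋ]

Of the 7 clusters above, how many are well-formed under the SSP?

(a) 1-2-3 → obeys
(b) 1-1-2-2 → obeys
(c) 2-2-2-2 → obeys
(d) 4-4-4 → obeys
(e) 2-2-2-2 → obeys
(f) 1-2-4 → obeys
(g) 1-1-2-3 → obeys

7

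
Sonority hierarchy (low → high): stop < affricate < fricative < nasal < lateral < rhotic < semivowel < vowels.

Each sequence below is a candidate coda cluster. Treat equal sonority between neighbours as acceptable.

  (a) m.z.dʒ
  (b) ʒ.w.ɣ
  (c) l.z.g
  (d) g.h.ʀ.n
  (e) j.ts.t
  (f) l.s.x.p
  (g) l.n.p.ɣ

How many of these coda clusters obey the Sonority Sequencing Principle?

(a) 4-3-2 → obeys
(b) 3-7-3 → violates
(c) 5-3-1 → obeys
(d) 1-3-6-4 → violates
(e) 7-2-1 → obeys
(f) 5-3-3-1 → obeys
(g) 5-4-1-3 → violates

4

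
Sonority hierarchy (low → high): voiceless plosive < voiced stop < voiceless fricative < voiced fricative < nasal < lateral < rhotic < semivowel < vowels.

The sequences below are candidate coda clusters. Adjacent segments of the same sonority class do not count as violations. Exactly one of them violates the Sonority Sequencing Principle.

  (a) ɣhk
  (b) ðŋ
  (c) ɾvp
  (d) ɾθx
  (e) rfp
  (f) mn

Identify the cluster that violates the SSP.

(a) ɣhk: profile 4-3-1 — obeys.
(b) ðŋ: profile 4-5 — violates.
(c) ɾvp: profile 7-4-1 — obeys.
(d) ɾθx: profile 7-3-3 — obeys.
(e) rfp: profile 7-3-1 — obeys.
(f) mn: profile 5-5 — obeys.

b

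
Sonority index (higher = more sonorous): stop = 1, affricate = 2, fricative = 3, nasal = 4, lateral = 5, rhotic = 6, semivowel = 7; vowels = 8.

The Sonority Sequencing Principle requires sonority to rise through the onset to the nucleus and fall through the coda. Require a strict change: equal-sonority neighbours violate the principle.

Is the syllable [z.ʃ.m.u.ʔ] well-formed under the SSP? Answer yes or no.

Onset: /z/ is a fricative (sonority 3), /ʃ/ is a fricative (sonority 3), /m/ is a nasal (sonority 4); then the nucleus /u/ (sonority 8).
Onset profile 3-3-4-8 — does not strictly rise throughout.
Coda: /ʔ/ is a stop (sonority 1).
Coda profile 8-1 — falls from the nucleus.

no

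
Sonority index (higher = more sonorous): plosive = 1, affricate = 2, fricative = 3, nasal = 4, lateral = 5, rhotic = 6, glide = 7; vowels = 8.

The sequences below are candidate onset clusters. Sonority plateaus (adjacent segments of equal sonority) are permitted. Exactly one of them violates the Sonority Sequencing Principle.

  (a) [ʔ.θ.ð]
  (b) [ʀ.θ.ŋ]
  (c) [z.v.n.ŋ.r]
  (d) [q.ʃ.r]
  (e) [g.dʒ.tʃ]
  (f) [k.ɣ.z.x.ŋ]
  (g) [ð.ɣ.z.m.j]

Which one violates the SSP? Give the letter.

(a) [ʔ.θ.ð]: profile 1-3-3 — obeys.
(b) [ʀ.θ.ŋ]: profile 6-3-4 — violates.
(c) [z.v.n.ŋ.r]: profile 3-3-4-4-6 — obeys.
(d) [q.ʃ.r]: profile 1-3-6 — obeys.
(e) [g.dʒ.tʃ]: profile 1-2-2 — obeys.
(f) [k.ɣ.z.x.ŋ]: profile 1-3-3-3-4 — obeys.
(g) [ð.ɣ.z.m.j]: profile 3-3-3-4-7 — obeys.

b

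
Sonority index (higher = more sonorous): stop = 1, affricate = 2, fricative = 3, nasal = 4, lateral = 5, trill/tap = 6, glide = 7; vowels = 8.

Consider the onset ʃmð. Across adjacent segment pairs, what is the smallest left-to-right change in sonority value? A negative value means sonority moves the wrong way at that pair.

-1

/ʃ/: fricative = 3.
/m/: nasal = 4.
/ð/: fricative = 3.
/ʃ/→/m/: change +1.
/m/→/ð/: change -1.
Minimum = -1.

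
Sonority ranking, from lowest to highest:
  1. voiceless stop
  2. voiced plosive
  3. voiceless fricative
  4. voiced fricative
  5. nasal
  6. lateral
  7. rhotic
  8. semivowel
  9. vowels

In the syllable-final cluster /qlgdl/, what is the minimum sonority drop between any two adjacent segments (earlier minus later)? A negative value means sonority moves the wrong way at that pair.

/q/: voiceless stop = 1.
/l/: lateral = 6.
/g/: voiced plosive = 2.
/d/: voiced plosive = 2.
/l/: lateral = 6.
/q/→/l/: change -5.
/l/→/g/: change +4.
/g/→/d/: change +0.
/d/→/l/: change -4.
Minimum = -5.

-5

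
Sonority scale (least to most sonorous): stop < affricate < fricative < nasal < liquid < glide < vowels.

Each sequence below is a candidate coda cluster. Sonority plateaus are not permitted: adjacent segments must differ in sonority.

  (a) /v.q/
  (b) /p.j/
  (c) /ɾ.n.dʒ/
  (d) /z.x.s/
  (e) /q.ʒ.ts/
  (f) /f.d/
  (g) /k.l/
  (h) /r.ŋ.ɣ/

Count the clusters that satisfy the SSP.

4

(a) 3-1 → obeys
(b) 1-6 → violates
(c) 5-4-2 → obeys
(d) 3-3-3 → violates
(e) 1-3-2 → violates
(f) 3-1 → obeys
(g) 1-5 → violates
(h) 5-4-3 → obeys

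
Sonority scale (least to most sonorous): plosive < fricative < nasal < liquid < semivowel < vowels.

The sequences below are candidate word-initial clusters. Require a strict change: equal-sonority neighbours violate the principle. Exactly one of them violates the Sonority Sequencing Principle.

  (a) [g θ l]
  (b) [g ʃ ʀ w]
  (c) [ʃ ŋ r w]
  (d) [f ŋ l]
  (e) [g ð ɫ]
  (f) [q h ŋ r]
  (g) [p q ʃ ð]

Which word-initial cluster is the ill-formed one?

(a) 1-2-4 → obeys
(b) 1-2-4-5 → obeys
(c) 2-3-4-5 → obeys
(d) 2-3-4 → obeys
(e) 1-2-4 → obeys
(f) 1-2-3-4 → obeys
(g) 1-1-2-2 → violates

g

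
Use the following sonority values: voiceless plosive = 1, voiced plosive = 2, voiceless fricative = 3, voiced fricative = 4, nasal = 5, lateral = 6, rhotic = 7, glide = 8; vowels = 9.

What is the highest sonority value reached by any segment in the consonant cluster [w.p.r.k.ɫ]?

8

/w/ is a glide (sonority 8).
/p/ is a voiceless plosive (sonority 1).
/r/ is a rhotic (sonority 7).
/k/ is a voiceless plosive (sonority 1).
/ɫ/ is a lateral (sonority 6).
The maximum is 8.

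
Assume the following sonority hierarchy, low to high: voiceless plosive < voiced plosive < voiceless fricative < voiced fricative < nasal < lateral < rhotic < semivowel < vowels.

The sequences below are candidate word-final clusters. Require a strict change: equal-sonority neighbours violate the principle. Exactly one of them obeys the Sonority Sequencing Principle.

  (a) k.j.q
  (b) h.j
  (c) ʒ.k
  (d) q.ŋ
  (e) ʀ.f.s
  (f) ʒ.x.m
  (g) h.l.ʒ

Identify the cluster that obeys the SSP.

(a) k.j.q: profile 1-8-1 — violates.
(b) h.j: profile 3-8 — violates.
(c) ʒ.k: profile 4-1 — obeys.
(d) q.ŋ: profile 1-5 — violates.
(e) ʀ.f.s: profile 7-3-3 — violates.
(f) ʒ.x.m: profile 4-3-5 — violates.
(g) h.l.ʒ: profile 3-6-4 — violates.

c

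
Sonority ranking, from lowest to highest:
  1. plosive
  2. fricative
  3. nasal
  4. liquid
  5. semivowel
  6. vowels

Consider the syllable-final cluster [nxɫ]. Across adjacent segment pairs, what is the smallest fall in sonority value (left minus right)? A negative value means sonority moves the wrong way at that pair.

/n/ — nasal, sonority 3.
/x/ — fricative, sonority 2.
/ɫ/ — liquid, sonority 4.
/n/→/x/: change +1.
/x/→/ɫ/: change -2.
Minimum = -2.

-2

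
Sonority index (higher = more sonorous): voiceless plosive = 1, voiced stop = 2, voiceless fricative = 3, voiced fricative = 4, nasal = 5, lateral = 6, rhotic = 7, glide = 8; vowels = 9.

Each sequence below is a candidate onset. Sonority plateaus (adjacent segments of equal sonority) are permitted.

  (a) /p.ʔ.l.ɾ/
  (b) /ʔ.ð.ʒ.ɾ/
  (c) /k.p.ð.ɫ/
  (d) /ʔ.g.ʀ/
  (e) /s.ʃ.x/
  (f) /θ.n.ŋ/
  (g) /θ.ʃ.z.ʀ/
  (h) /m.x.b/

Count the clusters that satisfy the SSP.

(a) 1-1-6-7 → obeys
(b) 1-4-4-7 → obeys
(c) 1-1-4-6 → obeys
(d) 1-2-7 → obeys
(e) 3-3-3 → obeys
(f) 3-5-5 → obeys
(g) 3-3-4-7 → obeys
(h) 5-3-2 → violates

7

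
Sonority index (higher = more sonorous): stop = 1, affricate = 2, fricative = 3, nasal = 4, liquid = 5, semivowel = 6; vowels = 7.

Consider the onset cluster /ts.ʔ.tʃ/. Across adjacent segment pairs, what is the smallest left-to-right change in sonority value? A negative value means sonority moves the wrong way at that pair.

/ts/ — affricate, sonority 2.
/ʔ/ — stop, sonority 1.
/tʃ/ — affricate, sonority 2.
/ts/→/ʔ/: change -1.
/ʔ/→/tʃ/: change +1.
Minimum = -1.

-1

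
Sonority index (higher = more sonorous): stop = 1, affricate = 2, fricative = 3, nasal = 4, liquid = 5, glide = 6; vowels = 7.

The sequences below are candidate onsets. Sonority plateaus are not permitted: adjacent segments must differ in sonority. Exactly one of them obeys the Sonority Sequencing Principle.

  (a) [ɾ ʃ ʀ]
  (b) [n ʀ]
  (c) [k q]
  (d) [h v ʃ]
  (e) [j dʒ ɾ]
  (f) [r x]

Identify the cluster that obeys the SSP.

(a) 5-3-5 → violates
(b) 4-5 → obeys
(c) 1-1 → violates
(d) 3-3-3 → violates
(e) 6-2-5 → violates
(f) 5-3 → violates

b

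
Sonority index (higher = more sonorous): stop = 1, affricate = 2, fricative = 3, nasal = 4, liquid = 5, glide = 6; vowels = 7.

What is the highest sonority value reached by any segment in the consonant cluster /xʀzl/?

5

/x/ is a fricative (sonority 3).
/ʀ/ is a liquid (sonority 5).
/z/ is a fricative (sonority 3).
/l/ is a liquid (sonority 5).
The maximum is 5.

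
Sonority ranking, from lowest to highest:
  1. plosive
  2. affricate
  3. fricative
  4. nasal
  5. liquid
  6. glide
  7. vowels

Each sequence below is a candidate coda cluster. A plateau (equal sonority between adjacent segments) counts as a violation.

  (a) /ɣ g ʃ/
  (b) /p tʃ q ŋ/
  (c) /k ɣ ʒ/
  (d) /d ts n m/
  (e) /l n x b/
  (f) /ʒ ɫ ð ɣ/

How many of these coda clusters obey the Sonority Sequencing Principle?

(a) /ɣ g ʃ/: profile 3-1-3 — violates.
(b) /p tʃ q ŋ/: profile 1-2-1-4 — violates.
(c) /k ɣ ʒ/: profile 1-3-3 — violates.
(d) /d ts n m/: profile 1-2-4-4 — violates.
(e) /l n x b/: profile 5-4-3-1 — obeys.
(f) /ʒ ɫ ð ɣ/: profile 3-5-3-3 — violates.

1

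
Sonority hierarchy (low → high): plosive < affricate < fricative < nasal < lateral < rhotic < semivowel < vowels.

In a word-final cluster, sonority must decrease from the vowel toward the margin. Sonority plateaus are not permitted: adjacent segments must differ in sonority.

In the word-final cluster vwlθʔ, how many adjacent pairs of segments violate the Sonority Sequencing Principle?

1

/v/ is a fricative (sonority 3).
/w/ is a semivowel (sonority 7).
/l/ is a lateral (sonority 5).
/θ/ is a fricative (sonority 3).
/ʔ/ is a plosive (sonority 1).
/v/→/w/: 3→7 (does not fall) — violation.
/w/→/l/: 7→5 (falls) — ok.
/l/→/θ/: 5→3 (falls) — ok.
/θ/→/ʔ/: 3→1 (falls) — ok.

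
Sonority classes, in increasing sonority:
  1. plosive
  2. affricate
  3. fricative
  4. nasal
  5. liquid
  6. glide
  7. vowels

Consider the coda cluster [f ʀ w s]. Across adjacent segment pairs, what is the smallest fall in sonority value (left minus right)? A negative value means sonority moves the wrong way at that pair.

-2

/f/ is a fricative (sonority 3).
/ʀ/ is a liquid (sonority 5).
/w/ is a glide (sonority 6).
/s/ is a fricative (sonority 3).
/f/→/ʀ/: change -2.
/ʀ/→/w/: change -1.
/w/→/s/: change +3.
Minimum = -2.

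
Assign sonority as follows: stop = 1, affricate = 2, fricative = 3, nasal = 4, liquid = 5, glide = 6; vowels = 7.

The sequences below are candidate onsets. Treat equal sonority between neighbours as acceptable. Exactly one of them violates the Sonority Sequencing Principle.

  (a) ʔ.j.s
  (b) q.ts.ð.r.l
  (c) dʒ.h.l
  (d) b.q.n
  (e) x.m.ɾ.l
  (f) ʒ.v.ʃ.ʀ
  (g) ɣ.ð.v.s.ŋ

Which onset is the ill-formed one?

(a) ʔ.j.s: profile 1-6-3 — violates.
(b) q.ts.ð.r.l: profile 1-2-3-5-5 — obeys.
(c) dʒ.h.l: profile 2-3-5 — obeys.
(d) b.q.n: profile 1-1-4 — obeys.
(e) x.m.ɾ.l: profile 3-4-5-5 — obeys.
(f) ʒ.v.ʃ.ʀ: profile 3-3-3-5 — obeys.
(g) ɣ.ð.v.s.ŋ: profile 3-3-3-3-4 — obeys.

a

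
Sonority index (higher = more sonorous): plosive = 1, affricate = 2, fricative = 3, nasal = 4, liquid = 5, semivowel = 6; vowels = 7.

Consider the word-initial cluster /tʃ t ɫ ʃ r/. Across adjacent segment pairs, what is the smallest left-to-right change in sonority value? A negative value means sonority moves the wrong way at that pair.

-2

/tʃ/ is an affricate (sonority 2).
/t/ is a plosive (sonority 1).
/ɫ/ is a liquid (sonority 5).
/ʃ/ is a fricative (sonority 3).
/r/ is a liquid (sonority 5).
/tʃ/→/t/: change -1.
/t/→/ɫ/: change +4.
/ɫ/→/ʃ/: change -2.
/ʃ/→/r/: change +2.
Minimum = -2.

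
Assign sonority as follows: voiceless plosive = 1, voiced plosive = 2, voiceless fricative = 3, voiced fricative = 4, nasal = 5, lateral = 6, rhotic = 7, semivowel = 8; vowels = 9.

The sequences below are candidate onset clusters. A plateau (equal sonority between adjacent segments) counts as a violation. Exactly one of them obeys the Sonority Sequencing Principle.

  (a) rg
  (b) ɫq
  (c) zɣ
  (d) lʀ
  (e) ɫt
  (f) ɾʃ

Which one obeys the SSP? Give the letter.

d

(a) sonority 7-2: ill-formed.
(b) sonority 6-1: ill-formed.
(c) sonority 4-4: ill-formed.
(d) sonority 6-7: well-formed.
(e) sonority 6-1: ill-formed.
(f) sonority 7-3: ill-formed.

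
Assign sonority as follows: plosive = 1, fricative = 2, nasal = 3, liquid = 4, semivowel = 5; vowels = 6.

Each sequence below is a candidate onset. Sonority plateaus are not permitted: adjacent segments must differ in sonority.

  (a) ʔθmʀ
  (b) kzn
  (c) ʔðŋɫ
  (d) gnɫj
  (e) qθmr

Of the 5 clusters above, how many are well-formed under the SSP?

(a) ʔθmʀ: profile 1-2-3-4 — obeys.
(b) kzn: profile 1-2-3 — obeys.
(c) ʔðŋɫ: profile 1-2-3-4 — obeys.
(d) gnɫj: profile 1-3-4-5 — obeys.
(e) qθmr: profile 1-2-3-4 — obeys.

5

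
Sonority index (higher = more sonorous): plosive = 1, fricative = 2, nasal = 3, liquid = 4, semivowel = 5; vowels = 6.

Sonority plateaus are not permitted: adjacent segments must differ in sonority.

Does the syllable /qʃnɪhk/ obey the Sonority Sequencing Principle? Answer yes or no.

Onset: /q/ is a plosive (sonority 1), /ʃ/ is a fricative (sonority 2), /n/ is a nasal (sonority 3); then the nucleus /ɪ/ (sonority 6).
Onset profile 1-2-3-6 — rises to the nucleus.
Coda: /h/ is a fricative (sonority 2), /k/ is a plosive (sonority 1).
Coda profile 6-2-1 — falls from the nucleus.

yes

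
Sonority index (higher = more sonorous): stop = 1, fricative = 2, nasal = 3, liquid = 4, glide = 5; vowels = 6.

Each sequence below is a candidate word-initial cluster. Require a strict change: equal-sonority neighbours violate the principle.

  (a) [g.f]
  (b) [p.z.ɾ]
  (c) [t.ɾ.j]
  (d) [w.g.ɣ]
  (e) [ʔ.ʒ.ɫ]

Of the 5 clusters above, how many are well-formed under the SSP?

4

(a) 1-2 → obeys
(b) 1-2-4 → obeys
(c) 1-4-5 → obeys
(d) 5-1-2 → violates
(e) 1-2-4 → obeys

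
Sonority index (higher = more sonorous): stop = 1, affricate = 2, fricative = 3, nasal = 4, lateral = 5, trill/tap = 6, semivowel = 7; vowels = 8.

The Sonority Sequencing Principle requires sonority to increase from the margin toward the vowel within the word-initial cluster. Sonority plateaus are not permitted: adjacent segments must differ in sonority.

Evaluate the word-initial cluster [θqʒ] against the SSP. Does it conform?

/θ/: fricative = 3.
/q/: stop = 1.
/ʒ/: fricative = 3.
The profile is 3-1-3. Between /θ/ (3) and /q/ (1) sonority does not rise, so the cluster violates the SSP.

no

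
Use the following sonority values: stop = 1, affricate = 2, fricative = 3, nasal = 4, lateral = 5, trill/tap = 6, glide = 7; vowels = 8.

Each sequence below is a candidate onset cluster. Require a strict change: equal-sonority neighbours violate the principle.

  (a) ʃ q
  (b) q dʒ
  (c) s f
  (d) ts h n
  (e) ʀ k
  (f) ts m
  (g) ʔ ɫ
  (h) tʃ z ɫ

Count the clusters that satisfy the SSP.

5

(a) 3-1 → violates
(b) 1-2 → obeys
(c) 3-3 → violates
(d) 2-3-4 → obeys
(e) 6-1 → violates
(f) 2-4 → obeys
(g) 1-5 → obeys
(h) 2-3-5 → obeys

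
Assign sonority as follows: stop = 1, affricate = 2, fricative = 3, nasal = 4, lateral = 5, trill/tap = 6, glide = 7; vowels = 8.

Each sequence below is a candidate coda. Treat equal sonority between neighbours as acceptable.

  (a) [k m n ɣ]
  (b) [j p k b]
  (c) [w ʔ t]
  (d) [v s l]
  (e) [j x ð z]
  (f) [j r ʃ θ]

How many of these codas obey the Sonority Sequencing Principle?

(a) [k m n ɣ]: profile 1-4-4-3 — violates.
(b) [j p k b]: profile 7-1-1-1 — obeys.
(c) [w ʔ t]: profile 7-1-1 — obeys.
(d) [v s l]: profile 3-3-5 — violates.
(e) [j x ð z]: profile 7-3-3-3 — obeys.
(f) [j r ʃ θ]: profile 7-6-3-3 — obeys.

4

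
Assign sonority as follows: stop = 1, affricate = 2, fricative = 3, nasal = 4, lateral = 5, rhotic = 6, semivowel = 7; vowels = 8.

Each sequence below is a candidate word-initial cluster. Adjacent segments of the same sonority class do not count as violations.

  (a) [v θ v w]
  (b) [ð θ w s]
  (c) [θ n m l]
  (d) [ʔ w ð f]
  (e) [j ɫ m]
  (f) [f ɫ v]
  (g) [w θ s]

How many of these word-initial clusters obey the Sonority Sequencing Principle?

2

(a) sonority 3-3-3-7: well-formed.
(b) sonority 3-3-7-3: ill-formed.
(c) sonority 3-4-4-5: well-formed.
(d) sonority 1-7-3-3: ill-formed.
(e) sonority 7-5-4: ill-formed.
(f) sonority 3-5-3: ill-formed.
(g) sonority 7-3-3: ill-formed.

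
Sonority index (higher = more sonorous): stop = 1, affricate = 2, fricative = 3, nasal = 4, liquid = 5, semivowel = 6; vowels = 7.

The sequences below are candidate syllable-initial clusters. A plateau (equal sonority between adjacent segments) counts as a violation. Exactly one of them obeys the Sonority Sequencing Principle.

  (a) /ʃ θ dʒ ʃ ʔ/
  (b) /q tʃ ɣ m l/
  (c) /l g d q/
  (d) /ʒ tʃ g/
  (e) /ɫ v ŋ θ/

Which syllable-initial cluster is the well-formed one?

b

(a) /ʃ θ dʒ ʃ ʔ/: profile 3-3-2-3-1 — violates.
(b) /q tʃ ɣ m l/: profile 1-2-3-4-5 — obeys.
(c) /l g d q/: profile 5-1-1-1 — violates.
(d) /ʒ tʃ g/: profile 3-2-1 — violates.
(e) /ɫ v ŋ θ/: profile 5-3-4-3 — violates.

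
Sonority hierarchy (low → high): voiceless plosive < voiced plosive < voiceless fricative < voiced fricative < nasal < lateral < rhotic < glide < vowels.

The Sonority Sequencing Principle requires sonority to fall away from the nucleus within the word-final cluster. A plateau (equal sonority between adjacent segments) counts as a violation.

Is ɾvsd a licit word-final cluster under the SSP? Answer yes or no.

yes

/ɾ/: rhotic = 7.
/v/: voiced fricative = 4.
/s/: voiceless fricative = 3.
/d/: voiced plosive = 2.
The profile 7-4-3-2 strictly falls, so the word-final cluster satisfies the SSP.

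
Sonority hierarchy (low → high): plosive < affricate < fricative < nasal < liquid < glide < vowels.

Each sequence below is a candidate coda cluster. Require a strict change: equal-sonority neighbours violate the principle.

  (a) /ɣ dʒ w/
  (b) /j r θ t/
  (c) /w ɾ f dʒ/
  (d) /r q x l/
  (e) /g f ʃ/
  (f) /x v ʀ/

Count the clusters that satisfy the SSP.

(a) 3-2-6 → violates
(b) 6-5-3-1 → obeys
(c) 6-5-3-2 → obeys
(d) 5-1-3-5 → violates
(e) 1-3-3 → violates
(f) 3-3-5 → violates

2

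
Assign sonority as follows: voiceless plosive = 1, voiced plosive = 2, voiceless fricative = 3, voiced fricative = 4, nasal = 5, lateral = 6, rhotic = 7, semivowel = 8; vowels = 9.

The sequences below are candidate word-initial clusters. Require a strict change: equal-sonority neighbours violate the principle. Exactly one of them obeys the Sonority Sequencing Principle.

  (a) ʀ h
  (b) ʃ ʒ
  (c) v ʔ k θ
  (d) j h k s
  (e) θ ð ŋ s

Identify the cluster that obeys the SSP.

b

(a) sonority 7-3: ill-formed.
(b) sonority 3-4: well-formed.
(c) sonority 4-1-1-3: ill-formed.
(d) sonority 8-3-1-3: ill-formed.
(e) sonority 3-4-5-3: ill-formed.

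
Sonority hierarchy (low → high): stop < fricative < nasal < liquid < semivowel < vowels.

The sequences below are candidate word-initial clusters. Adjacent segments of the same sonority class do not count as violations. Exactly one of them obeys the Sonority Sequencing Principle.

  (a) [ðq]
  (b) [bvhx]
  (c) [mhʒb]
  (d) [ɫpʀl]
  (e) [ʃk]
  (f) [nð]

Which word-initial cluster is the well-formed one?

(a) sonority 2-1: ill-formed.
(b) sonority 1-2-2-2: well-formed.
(c) sonority 3-2-2-1: ill-formed.
(d) sonority 4-1-4-4: ill-formed.
(e) sonority 2-1: ill-formed.
(f) sonority 3-2: ill-formed.

b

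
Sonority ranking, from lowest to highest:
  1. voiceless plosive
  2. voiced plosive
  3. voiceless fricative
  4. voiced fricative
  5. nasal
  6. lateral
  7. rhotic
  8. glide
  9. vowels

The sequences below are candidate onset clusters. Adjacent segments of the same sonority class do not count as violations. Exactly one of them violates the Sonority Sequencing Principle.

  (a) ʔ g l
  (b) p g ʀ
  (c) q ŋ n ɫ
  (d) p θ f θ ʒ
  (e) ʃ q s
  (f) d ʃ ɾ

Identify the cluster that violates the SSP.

e

(a) sonority 1-2-6: well-formed.
(b) sonority 1-2-7: well-formed.
(c) sonority 1-5-5-6: well-formed.
(d) sonority 1-3-3-3-4: well-formed.
(e) sonority 3-1-3: ill-formed.
(f) sonority 2-3-7: well-formed.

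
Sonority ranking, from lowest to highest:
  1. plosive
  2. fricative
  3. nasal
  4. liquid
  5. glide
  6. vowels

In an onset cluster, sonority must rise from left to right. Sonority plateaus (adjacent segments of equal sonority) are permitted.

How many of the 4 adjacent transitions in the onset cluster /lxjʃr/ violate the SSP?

2

/l/ is a liquid (sonority 4).
/x/ is a fricative (sonority 2).
/j/ is a glide (sonority 5).
/ʃ/ is a fricative (sonority 2).
/r/ is a liquid (sonority 4).
/l/→/x/: 4→2 (does not rise) — violation.
/x/→/j/: 2→5 (rises) — ok.
/j/→/ʃ/: 5→2 (does not rise) — violation.
/ʃ/→/r/: 2→4 (rises) — ok.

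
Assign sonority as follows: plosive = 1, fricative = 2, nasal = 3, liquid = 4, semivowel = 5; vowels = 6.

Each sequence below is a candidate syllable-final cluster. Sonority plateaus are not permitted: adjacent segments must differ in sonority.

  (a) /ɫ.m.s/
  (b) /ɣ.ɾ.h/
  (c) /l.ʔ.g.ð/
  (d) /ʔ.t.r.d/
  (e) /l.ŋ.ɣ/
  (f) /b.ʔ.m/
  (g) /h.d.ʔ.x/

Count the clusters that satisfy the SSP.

2

(a) /ɫ.m.s/: profile 4-3-2 — obeys.
(b) /ɣ.ɾ.h/: profile 2-4-2 — violates.
(c) /l.ʔ.g.ð/: profile 4-1-1-2 — violates.
(d) /ʔ.t.r.d/: profile 1-1-4-1 — violates.
(e) /l.ŋ.ɣ/: profile 4-3-2 — obeys.
(f) /b.ʔ.m/: profile 1-1-3 — violates.
(g) /h.d.ʔ.x/: profile 2-1-1-2 — violates.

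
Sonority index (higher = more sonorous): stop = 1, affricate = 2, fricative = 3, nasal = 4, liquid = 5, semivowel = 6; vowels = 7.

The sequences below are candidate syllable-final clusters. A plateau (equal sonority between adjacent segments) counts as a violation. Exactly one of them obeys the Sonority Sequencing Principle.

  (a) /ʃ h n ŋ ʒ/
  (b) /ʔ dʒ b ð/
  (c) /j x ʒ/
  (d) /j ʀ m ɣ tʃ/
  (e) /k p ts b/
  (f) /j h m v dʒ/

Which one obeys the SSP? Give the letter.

(a) sonority 3-3-4-4-3: ill-formed.
(b) sonority 1-2-1-3: ill-formed.
(c) sonority 6-3-3: ill-formed.
(d) sonority 6-5-4-3-2: well-formed.
(e) sonority 1-1-2-1: ill-formed.
(f) sonority 6-3-4-3-2: ill-formed.

d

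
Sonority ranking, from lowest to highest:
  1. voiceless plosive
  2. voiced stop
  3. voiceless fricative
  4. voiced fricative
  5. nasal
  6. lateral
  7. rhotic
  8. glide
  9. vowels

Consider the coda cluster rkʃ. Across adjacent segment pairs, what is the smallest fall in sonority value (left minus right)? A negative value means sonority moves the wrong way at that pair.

-2

/r/ is a rhotic (sonority 7).
/k/ is a voiceless plosive (sonority 1).
/ʃ/ is a voiceless fricative (sonority 3).
/r/→/k/: change +6.
/k/→/ʃ/: change -2.
Minimum = -2.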